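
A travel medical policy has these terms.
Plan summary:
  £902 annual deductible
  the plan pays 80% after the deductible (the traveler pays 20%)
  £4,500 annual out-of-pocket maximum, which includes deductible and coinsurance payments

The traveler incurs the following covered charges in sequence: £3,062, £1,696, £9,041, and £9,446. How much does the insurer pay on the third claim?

£7,232.80

Claim 1 — £3,062: £902 finishes the deductible; £2,160 goes to coinsurance; coinsurance £2,160 × 20% = £432. Traveler owes £1,334 (running OOP £1,334). Insurer: £3,062 − £1,334 = £1,728.
Claim 2 — £1,696: deductible already satisfied, so traveler's share is 20% × £1,696 = £339.20. Traveler pays £339.20; OOP now £1,673.20. Insurer: £1,696 − £339.20 = £1,356.80.
Claim 3 — £9,041: 20% coinsurance on £9,041 = £1,808.20. Traveler owes £1,808.20 (running OOP £3,481.40). Insurer: £9,041 − £1,808.20 = £7,232.80.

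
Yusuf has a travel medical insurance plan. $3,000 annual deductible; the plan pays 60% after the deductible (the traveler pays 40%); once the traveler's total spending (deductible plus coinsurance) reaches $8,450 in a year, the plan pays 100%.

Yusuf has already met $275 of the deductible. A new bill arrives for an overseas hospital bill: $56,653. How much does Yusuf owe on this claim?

Remaining deductible: $3,000 − $275 = $2,725.
After the $2,725 deductible portion, $56,653 − $2,725 = $53,928 is subject to coinsurance.
40% of $53,928 = $21,571.20 falls to the traveler.
That puts the traveler's cost at $2,725 + $21,571.20 = $24,296.20 before any cap.
That would bring total out-of-pocket to $24,571.20, past the $8,450 cap. The traveler is capped at $8,450 − $275 = $8,175 on this claim.

$8,175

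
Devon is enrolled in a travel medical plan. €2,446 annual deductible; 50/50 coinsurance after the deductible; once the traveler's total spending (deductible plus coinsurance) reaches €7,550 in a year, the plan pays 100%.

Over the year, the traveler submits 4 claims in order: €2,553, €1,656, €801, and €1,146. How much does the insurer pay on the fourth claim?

Bill 1, €2,553: €2,446 to deductible, leaving €107; traveler's 50% is €53.50. Traveler pays €2,499.50; OOP now €2,499.50. Insurer: €2,553 − €2,499.50 = €53.50.
Bill 2, €1,656: 50% coinsurance on €1,656 = €828. Cost to traveler: €828. OOP to date €3,327.50. Plan pays €1,656 − €828 = €828.
Bill 3, €801: deductible already satisfied, so traveler's share is 50% × €801 = €400.50. Traveler pays €400.50; OOP now €3,728. Plan pays €801 − €400.50 = €400.50.
Bill 4, €1,146: deductible met; 50% of €1,146 = €573. Cost to traveler: €573. OOP to date €4,301. Insurer: €1,146 − €573 = €573.

€573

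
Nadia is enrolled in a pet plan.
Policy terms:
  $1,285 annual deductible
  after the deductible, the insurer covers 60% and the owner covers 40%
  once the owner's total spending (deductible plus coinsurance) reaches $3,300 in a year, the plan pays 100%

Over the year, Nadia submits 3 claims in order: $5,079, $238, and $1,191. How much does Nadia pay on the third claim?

#1 ($5,079): deductible takes $1,285, $3,794 remains; coinsurance $3,794 × 40% = $1,517.60. Cost to owner: $2,802.60. OOP to date $2,802.60.
#2 ($238): 40% coinsurance on $238 = $95.20. Cost to owner: $95.20. OOP to date $2,897.80.
#3 ($1,191): deductible met; 40% of $1,191 = $476.40. That would push OOP to $3,374.20, over the $3,300 cap, so owner pays $3,300 − $2,897.80 = $402.20.

$402.20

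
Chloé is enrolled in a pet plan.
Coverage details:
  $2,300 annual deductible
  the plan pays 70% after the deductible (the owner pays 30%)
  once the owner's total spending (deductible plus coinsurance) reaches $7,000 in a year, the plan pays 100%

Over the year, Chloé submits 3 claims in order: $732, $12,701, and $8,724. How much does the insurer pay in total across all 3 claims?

#1 ($732): fully absorbed by the deductible. Cost to owner: $732. OOP to date $732. Insurer: $732 − $732 = $0.
#2 ($12,701): $1,568 finishes the deductible; $11,133 goes to coinsurance; owner's 30% is $3,339.90. Owner pays $4,907.90; OOP now $5,639.90. Insurer: $12,701 − $4,907.90 = $7,793.10.
#3 ($8,724): deductible met; 30% of $8,724 = $2,617.20. Adding that to $5,639.90 gives $8,257.10, past the $7,000 cap; owner pays only $7,000 − $5,639.90 = $1,360.10. Plan pays $8,724 − $1,360.10 = $7,363.90.
Insurer total = bills − owner's total = $22,157 − $7,000 = $15,157.

$15,157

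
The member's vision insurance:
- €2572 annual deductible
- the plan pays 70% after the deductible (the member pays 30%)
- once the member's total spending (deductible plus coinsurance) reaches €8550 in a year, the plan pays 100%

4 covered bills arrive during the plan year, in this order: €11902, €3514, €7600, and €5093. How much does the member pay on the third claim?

Claim 1 (€11902): €2572 to deductible, leaving €9330; member's 30% is €2799. Member owes €5371 (running OOP €5371).
Claim 2 (€3514): 30% coinsurance on €3514 = €1054.20. Member pays €1054.20; OOP now €6425.20.
Claim 3 (€7600): 30% coinsurance on €7600 = €2280. Adding that to €6425.20 gives €8705.20, past the €8550 cap; member pays only €8550 − €6425.20 = €2124.80.

€2124.80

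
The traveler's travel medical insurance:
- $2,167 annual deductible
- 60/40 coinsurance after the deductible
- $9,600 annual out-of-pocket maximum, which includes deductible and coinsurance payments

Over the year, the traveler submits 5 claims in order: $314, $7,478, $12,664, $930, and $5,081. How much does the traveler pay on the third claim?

$5,065.60

Bill 1, $314: all of it applies to the deductible. Cost to traveler: $314. OOP to date $314.
Bill 2, $7,478: $1,853 finishes the deductible; $5,625 goes to coinsurance; traveler's 40% is $2,250. Cost to traveler: $4,103. OOP to date $4,417.
Bill 3, $12,664: deductible met; 40% of $12,664 = $5,065.60. Traveler owes $5,065.60 (running OOP $9,482.60).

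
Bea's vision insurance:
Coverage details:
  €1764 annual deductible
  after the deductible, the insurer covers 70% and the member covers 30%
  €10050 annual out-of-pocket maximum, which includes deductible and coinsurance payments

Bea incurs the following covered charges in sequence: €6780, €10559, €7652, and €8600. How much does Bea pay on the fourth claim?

Claim 1 (€6780): €1764 finishes the deductible; €5016 goes to coinsurance; coinsurance €5016 × 30% = €1504.80. Member pays €3268.80; OOP now €3268.80.
Claim 2 (€10559): deductible met; 30% of €10559 = €3167.70. Member owes €3167.70 (running OOP €6436.50).
Claim 3 (€7652): deductible met; 30% of €7652 = €2295.60. Member pays €2295.60; OOP now €8732.10.
Claim 4 (€8600): deductible already satisfied, so member's share is 30% × €8600 = €2580. That would push OOP to €11312.10, over the €10050 cap, so member pays €10050 − €8732.10 = €1317.90.

€1317.90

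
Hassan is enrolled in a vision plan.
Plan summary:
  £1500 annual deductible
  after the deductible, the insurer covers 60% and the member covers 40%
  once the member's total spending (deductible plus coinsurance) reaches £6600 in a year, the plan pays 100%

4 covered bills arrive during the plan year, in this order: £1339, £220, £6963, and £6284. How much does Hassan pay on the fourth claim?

Bill 1, £1339: fully absorbed by the deductible. Member pays £1339; OOP now £1339.
Bill 2, £220: £161 finishes the deductible; £59 goes to coinsurance; 40% of £59 = £23.60. Cost to member: £184.60. OOP to date £1523.60.
Bill 3, £6963: deductible met; 40% of £6963 = £2785.20. Member pays £2785.20; OOP now £4308.80.
Bill 4, £6284: 40% coinsurance on £6284 = £2513.60. That would push OOP to £6822.40, over the £6600 cap, so member pays £6600 − £4308.80 = £2291.20.

£2291.20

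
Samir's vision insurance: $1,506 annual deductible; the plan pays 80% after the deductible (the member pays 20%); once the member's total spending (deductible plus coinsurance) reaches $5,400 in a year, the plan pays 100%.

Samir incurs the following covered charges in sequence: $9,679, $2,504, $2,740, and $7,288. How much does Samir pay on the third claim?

Bill 1, $9,679: deductible takes $1,506, $8,173 remains; member's 20% is $1,634.60. Member pays $3,140.60; OOP now $3,140.60.
Bill 2, $2,504: deductible met; 20% of $2,504 = $500.80. Member pays $500.80; OOP now $3,641.40.
Bill 3, $2,740: 20% coinsurance on $2,740 = $548. Member pays $548; OOP now $4,189.40.

$548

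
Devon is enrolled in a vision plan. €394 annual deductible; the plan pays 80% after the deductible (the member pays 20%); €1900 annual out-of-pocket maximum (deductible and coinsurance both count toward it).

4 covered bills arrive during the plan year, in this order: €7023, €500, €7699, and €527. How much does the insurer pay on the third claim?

Bill 1, €7023: deductible takes €394, €6629 remains; member's 20% is €1325.80. Member pays €1719.80; OOP now €1719.80. Plan pays €7023 − €1719.80 = €5303.20.
Bill 2, €500: 20% coinsurance on €500 = €100. Member pays €100; OOP now €1819.80. Plan pays €500 − €100 = €400.
Bill 3, €7699: 20% coinsurance on €7699 = €1539.80. That would push OOP to €3359.60, over the €1900 cap, so member pays €1900 − €1819.80 = €80.20. Plan pays €7699 − €80.20 = €7618.80.

€7618.80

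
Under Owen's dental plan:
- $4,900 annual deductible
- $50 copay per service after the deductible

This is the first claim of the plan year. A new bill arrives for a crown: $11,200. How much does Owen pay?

Deductible not yet touched, so the first $4,900 of the bill goes to the deductible.
That leaves $11,200 − $4,900 = $6,300 for the copay.
Copay on this service: $50.
Patient responsibility: $4,900 + $50 = $4,950.

$4,950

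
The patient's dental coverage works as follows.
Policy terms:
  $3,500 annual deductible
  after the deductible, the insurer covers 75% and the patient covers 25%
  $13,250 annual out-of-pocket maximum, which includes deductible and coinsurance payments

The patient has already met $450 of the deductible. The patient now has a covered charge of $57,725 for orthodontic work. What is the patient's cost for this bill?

Deductible still to meet: $3,500 − $450 = $3,050.
After the $3,050 deductible portion, $57,725 − $3,050 = $54,675 is subject to coinsurance.
Coinsurance: $54,675 × 25% = $13,668.75.
That puts the patient's cost at $3,050 + $13,668.75 = $16,718.75 before any cap.
That would bring total out-of-pocket to $17,168.75, past the $13,250 cap. The patient is capped at $13,250 − $450 = $12,800 on this claim.

$12,800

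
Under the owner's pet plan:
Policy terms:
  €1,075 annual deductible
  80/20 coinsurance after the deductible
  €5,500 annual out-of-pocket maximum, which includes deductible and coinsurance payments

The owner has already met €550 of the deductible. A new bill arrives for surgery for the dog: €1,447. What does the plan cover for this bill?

€737.60

Deductible still to meet: €1,075 − €550 = €525.
After the €525 deductible portion, €1,447 − €525 = €922 is subject to coinsurance.
Owner's 20% share of €922 is €184.40.
So the owner owes €525 + €184.40 = €709.40 before any cap.
Total out-of-pocket so far would be €550 + €709.40 = €1,259.40, below the €5,500 cap — no reduction.
The insurer covers the remainder: €1,447 − €709.40 = €737.60.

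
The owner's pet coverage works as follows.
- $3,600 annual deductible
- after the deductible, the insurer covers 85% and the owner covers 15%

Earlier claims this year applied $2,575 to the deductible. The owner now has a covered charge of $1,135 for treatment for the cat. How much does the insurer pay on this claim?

$93.50

$2,575 of the $3,600 deductible is already met, leaving $1,025.
That leaves $1,135 − $1,025 = $110 for coinsurance.
Coinsurance: $110 × 15% = $16.50.
Owner responsibility: $1,025 + $16.50 = $1,041.50.
The plan picks up $1,135 − $1,041.50 = $93.50.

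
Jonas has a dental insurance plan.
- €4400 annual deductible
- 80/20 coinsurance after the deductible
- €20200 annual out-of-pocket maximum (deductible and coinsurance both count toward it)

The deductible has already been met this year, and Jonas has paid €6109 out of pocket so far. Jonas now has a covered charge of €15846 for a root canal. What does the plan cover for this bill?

€12676.80

The deductible is already satisfied, so the full bill goes to coinsurance.
Coinsurance: €15846 × 20% = €3169.20.
Year-to-date out-of-pocket becomes €6109 + €3169.20 = €9278.20, still under the €20200 maximum, so no cap applies.
The insurer covers the remainder: €15846 − €3169.20 = €12676.80.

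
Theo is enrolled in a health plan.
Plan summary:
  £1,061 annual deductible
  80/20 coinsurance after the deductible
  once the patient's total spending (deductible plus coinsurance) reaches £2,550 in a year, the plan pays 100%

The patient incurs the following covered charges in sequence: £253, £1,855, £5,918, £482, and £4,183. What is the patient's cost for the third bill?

Claim 1 (£253): fully absorbed by the deductible. Patient pays £253; OOP now £253.
Claim 2 (£1,855): £808 to deductible, leaving £1,047; 20% of £1,047 = £209.40. Patient owes £1,017.40 (running OOP £1,270.40).
Claim 3 (£5,918): deductible already satisfied, so patient's share is 20% × £5,918 = £1,183.60. Cost to patient: £1,183.60. OOP to date £2,454.

£1,183.60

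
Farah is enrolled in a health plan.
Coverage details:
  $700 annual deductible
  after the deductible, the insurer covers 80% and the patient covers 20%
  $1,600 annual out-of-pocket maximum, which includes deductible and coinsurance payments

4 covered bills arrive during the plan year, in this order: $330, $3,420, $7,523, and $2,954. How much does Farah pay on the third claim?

$290

Bill 1, $330: fully absorbed by the deductible. Patient pays $330; OOP now $330.
Bill 2, $3,420: $370 to deductible, leaving $3,050; 20% of $3,050 = $610. Cost to patient: $980. OOP to date $1,310.
Bill 3, $7,523: deductible met; 20% of $7,523 = $1,504.60. That would push OOP to $2,814.60, over the $1,600 cap, so patient pays $1,600 − $1,310 = $290.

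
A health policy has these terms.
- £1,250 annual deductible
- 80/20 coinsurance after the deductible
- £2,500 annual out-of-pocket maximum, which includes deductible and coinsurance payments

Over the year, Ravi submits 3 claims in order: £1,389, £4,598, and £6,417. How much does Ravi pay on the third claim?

£302.60

#1 (£1,389): £1,250 to deductible, leaving £139; coinsurance £139 × 20% = £27.80. Patient pays £1,277.80; OOP now £1,277.80.
#2 (£4,598): deductible already satisfied, so patient's share is 20% × £4,598 = £919.60. Cost to patient: £919.60. OOP to date £2,197.40.
#3 (£6,417): deductible met; 20% of £6,417 = £1,283.40. That would push OOP to £3,480.80, over the £2,500 cap, so patient pays £2,500 − £2,197.40 = £302.60.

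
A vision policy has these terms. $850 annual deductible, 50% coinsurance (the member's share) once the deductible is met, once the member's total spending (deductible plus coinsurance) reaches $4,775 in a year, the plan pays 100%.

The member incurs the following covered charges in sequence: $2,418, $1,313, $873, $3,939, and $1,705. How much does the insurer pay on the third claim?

$436.50

Claim 1 — $2,418: $850 finishes the deductible; $1,568 goes to coinsurance; member's 50% is $784. Member pays $1,634; OOP now $1,634. Insurer: $2,418 − $1,634 = $784.
Claim 2 — $1,313: deductible already satisfied, so member's share is 50% × $1,313 = $656.50. Member owes $656.50 (running OOP $2,290.50). Insurer: $1,313 − $656.50 = $656.50.
Claim 3 — $873: deductible met; 50% of $873 = $436.50. Cost to member: $436.50. OOP to date $2,727. Insurer: $873 − $436.50 = $436.50.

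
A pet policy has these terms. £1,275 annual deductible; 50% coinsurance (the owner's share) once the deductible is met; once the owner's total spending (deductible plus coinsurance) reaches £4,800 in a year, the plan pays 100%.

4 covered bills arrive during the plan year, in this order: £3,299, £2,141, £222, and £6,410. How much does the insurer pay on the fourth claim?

Claim 1 (£3,299): £1,275 to deductible, leaving £2,024; coinsurance £2,024 × 50% = £1,012. Cost to owner: £2,287. OOP to date £2,287. Plan pays £3,299 − £2,287 = £1,012.
Claim 2 (£2,141): deductible met; 50% of £2,141 = £1,070.50. Owner owes £1,070.50 (running OOP £3,357.50). Insurer: £2,141 − £1,070.50 = £1,070.50.
Claim 3 (£222): 50% coinsurance on £222 = £111. Owner owes £111 (running OOP £3,468.50). Plan pays £222 − £111 = £111.
Claim 4 (£6,410): deductible met; 50% of £6,410 = £3,205. Adding that to £3,468.50 gives £6,673.50, past the £4,800 cap; owner pays only £4,800 − £3,468.50 = £1,331.50. Plan pays £6,410 − £1,331.50 = £5,078.50.

£5,078.50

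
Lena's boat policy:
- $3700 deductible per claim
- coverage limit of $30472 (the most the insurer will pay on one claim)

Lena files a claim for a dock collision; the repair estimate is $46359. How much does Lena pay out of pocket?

After the deductible, $46359 − $3700 = $42659 remains.
$42659 exceeds the $30472 limit, so the insurer pays the limit: $30472.
The owner bears the rest of the original loss: $46359 − $30472 = $15887.

$15887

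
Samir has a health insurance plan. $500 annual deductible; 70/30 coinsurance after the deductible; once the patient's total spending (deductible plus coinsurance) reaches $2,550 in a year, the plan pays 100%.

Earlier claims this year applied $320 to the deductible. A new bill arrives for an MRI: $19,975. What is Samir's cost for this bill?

$2,230

$320 of the $500 deductible is already met, leaving $180.
After the $180 deductible portion, $19,975 − $180 = $19,795 is subject to coinsurance.
Patient's 30% share of $19,795 is $5,938.50.
Patient responsibility before any cap: $180 + $5,938.50 = $6,118.50.
That would bring total out-of-pocket to $6,438.50, past the $2,550 cap. The patient is capped at $2,550 − $320 = $2,230 on this claim.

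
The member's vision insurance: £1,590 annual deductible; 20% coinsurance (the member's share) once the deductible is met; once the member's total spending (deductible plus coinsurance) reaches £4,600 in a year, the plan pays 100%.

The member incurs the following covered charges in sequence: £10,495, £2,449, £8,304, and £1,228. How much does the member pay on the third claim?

Bill 1, £10,495: deductible takes £1,590, £8,905 remains; member's 20% is £1,781. Cost to member: £3,371. OOP to date £3,371.
Bill 2, £2,449: deductible met; 20% of £2,449 = £489.80. Member pays £489.80; OOP now £3,860.80.
Bill 3, £8,304: 20% coinsurance on £8,304 = £1,660.80. Adding that to £3,860.80 gives £5,521.60, past the £4,600 cap; member pays only £4,600 − £3,860.80 = £739.20.

£739.20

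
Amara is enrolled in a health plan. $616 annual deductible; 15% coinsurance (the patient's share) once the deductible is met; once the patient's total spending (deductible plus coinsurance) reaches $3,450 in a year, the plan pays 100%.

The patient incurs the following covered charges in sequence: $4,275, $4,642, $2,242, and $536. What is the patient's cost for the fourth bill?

$80.40

Claim 1 ($4,275): $616 to deductible, leaving $3,659; 15% of $3,659 = $548.85. Patient owes $1,164.85 (running OOP $1,164.85).
Claim 2 ($4,642): deductible already satisfied, so patient's share is 15% × $4,642 = $696.30. Patient pays $696.30; OOP now $1,861.15.
Claim 3 ($2,242): deductible met; 15% of $2,242 = $336.30. Cost to patient: $336.30. OOP to date $2,197.45.
Claim 4 ($536): deductible already satisfied, so patient's share is 15% × $536 = $80.40. Patient owes $80.40 (running OOP $2,277.85).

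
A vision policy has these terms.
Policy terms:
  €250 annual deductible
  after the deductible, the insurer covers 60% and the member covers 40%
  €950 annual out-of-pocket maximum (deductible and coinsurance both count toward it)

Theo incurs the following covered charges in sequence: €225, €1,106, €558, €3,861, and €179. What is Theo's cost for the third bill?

€223.20

#1 (€225): fully absorbed by the deductible. Cost to member: €225. OOP to date €225.
#2 (€1,106): €25 finishes the deductible; €1,081 goes to coinsurance; 40% of €1,081 = €432.40. Member owes €457.40 (running OOP €682.40).
#3 (€558): 40% coinsurance on €558 = €223.20. Cost to member: €223.20. OOP to date €905.60.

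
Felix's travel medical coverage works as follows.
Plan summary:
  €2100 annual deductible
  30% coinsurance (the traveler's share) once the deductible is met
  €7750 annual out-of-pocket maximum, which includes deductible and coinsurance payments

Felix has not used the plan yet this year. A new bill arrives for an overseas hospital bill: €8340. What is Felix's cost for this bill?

Deductible not yet touched, so the first €2100 of the bill goes to the deductible.
The remaining €6240 (= €8340 − €2100) moves to coinsurance.
Coinsurance: €6240 × 30% = €1872.
That puts the traveler's cost at €2100 + €1872 = €3972 before any cap.
Year-to-date out-of-pocket becomes €0 + €3972 = €3972, still under the €7750 maximum, so no cap applies.

€3972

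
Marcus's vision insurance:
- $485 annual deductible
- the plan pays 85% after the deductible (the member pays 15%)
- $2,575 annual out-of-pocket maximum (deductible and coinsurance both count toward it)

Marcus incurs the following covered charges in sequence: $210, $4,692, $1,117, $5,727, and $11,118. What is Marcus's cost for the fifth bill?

Claim 1 — $210: all of it applies to the deductible. Member pays $210; OOP now $210.
Claim 2 — $4,692: $275 to deductible, leaving $4,417; coinsurance $4,417 × 15% = $662.55. Member pays $937.55; OOP now $1,147.55.
Claim 3 — $1,117: deductible already satisfied, so member's share is 15% × $1,117 = $167.55. Cost to member: $167.55. OOP to date $1,315.10.
Claim 4 — $5,727: 15% coinsurance on $5,727 = $859.05. Member owes $859.05 (running OOP $2,174.15).
Claim 5 — $11,118: 15% coinsurance on $11,118 = $1,667.70. OOP would hit $3,841.85 > $2,575, so the cap limits the member to $2,575 − $2,174.15 = $400.85.

$400.85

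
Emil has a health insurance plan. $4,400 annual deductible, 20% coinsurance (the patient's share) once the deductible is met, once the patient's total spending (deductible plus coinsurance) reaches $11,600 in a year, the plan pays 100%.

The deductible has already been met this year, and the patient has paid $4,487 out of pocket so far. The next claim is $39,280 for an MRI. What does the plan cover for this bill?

With the deductible met, the entire $39,280 is subject to coinsurance.
Patient's 20% share of $39,280 is $7,856.
That would bring total out-of-pocket to $12,343, past the $11,600 cap. The patient is capped at $11,600 − $4,487 = $7,113 on this claim.
Insurer pays the balance: $39,280 − $7,113 = $32,167.

$32,167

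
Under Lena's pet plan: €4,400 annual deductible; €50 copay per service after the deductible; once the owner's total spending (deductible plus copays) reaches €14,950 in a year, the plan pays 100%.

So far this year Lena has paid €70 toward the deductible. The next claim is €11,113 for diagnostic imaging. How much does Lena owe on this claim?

€4,380

Remaining deductible: €4,400 − €70 = €4,330.
That leaves €11,113 − €4,330 = €6,783 for the copay.
Copay on this service: €50.
So the owner owes €4,330 + €50 = €4,380 before any cap.
Total out-of-pocket so far would be €70 + €4,380 = €4,450, below the €14,950 cap — no reduction.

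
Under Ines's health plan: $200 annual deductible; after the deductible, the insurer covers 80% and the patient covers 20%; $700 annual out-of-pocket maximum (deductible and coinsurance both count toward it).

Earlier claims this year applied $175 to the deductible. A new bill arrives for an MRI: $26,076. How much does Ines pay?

Remaining deductible: $200 − $175 = $25.
After the $25 deductible portion, $26,076 − $25 = $26,051 is subject to coinsurance.
Coinsurance: $26,051 × 20% = $5,210.20.
That puts the patient's cost at $25 + $5,210.20 = $5,235.20 before any cap.
Year-to-date out-of-pocket would reach $175 + $5,235.20 = $5,410.20, above the $700 maximum, so the patient pays only $700 − $175 = $525.

$525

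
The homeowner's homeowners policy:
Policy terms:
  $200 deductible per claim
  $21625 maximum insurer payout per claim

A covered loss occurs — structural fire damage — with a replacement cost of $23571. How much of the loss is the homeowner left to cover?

After the deductible, $23571 − $200 = $23371 remains.
The $21625 per-incident cap binds; insurer pays $21625.
The homeowner bears the rest of the original loss: $23571 − $21625 = $1946.

$1946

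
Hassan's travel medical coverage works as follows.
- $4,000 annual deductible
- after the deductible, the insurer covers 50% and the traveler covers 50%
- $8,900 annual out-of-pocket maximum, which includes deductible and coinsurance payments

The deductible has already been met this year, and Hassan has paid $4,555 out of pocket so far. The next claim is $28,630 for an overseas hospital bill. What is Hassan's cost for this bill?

$4,345

The deductible is already satisfied, so the full bill goes to coinsurance.
Coinsurance: $28,630 × 50% = $14,315.
Year-to-date out-of-pocket would reach $4,555 + $14,315 = $18,870, above the $8,900 maximum, so the traveler pays only $8,900 − $4,555 = $4,345.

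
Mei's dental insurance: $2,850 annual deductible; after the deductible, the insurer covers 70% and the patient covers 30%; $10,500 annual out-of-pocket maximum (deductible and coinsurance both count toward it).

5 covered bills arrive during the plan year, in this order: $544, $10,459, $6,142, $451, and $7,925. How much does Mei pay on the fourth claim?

Claim 1 — $544: entire amount goes to the deductible. Patient owes $544 (running OOP $544).
Claim 2 — $10,459: $2,306 finishes the deductible; $8,153 goes to coinsurance; coinsurance $8,153 × 30% = $2,445.90. Patient owes $4,751.90 (running OOP $5,295.90).
Claim 3 — $6,142: deductible already satisfied, so patient's share is 30% × $6,142 = $1,842.60. Cost to patient: $1,842.60. OOP to date $7,138.50.
Claim 4 — $451: deductible already satisfied, so patient's share is 30% × $451 = $135.30. Patient owes $135.30 (running OOP $7,273.80).

$135.30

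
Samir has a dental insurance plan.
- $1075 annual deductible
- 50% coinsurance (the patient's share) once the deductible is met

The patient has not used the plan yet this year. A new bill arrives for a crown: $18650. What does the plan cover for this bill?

$8787.50

The full $1075 deductible is still open; $1075 of this bill applies to it.
The remaining $17575 (= $18650 − $1075) moves to coinsurance.
50% of $17575 = $8787.50 falls to the patient.
That puts the patient's cost at $1075 + $8787.50 = $9862.50.
Insurer pays the balance: $18650 − $9862.50 = $8787.50.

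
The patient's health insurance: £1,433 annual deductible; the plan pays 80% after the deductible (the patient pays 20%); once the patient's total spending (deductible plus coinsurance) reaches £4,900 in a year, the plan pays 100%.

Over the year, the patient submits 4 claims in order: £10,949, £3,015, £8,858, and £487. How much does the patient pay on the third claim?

Claim 1 — £10,949: £1,433 to deductible, leaving £9,516; patient's 20% is £1,903.20. Patient pays £3,336.20; OOP now £3,336.20.
Claim 2 — £3,015: deductible already satisfied, so patient's share is 20% × £3,015 = £603. Cost to patient: £603. OOP to date £3,939.20.
Claim 3 — £8,858: deductible met; 20% of £8,858 = £1,771.60. That would push OOP to £5,710.80, over the £4,900 cap, so patient pays £4,900 − £3,939.20 = £960.80.

£960.80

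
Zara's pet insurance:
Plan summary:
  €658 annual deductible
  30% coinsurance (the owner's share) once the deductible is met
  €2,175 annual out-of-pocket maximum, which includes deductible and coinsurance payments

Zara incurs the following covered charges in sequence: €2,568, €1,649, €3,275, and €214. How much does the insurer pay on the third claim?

#1 (€2,568): €658 finishes the deductible; €1,910 goes to coinsurance; owner's 30% is €573. Owner owes €1,231 (running OOP €1,231). Insurer: €2,568 − €1,231 = €1,337.
#2 (€1,649): deductible already satisfied, so owner's share is 30% × €1,649 = €494.70. Owner owes €494.70 (running OOP €1,725.70). Plan pays €1,649 − €494.70 = €1,154.30.
#3 (€3,275): 30% coinsurance on €3,275 = €982.50. That would push OOP to €2,708.20, over the €2,175 cap, so owner pays €2,175 − €1,725.70 = €449.30. Plan pays €3,275 − €449.30 = €2,825.70.

€2,825.70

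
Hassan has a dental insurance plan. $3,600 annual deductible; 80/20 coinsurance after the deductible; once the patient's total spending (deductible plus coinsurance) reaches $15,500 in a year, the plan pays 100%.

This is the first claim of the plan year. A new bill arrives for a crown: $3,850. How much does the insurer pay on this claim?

Nothing has been paid toward the $3,600 deductible, so the first $3,600 of this charge is applied there.
The remaining $250 (= $3,850 − $3,600) moves to coinsurance.
Patient's 20% share of $250 is $50.
So the patient owes $3,600 + $50 = $3,650 before any cap.
Year-to-date out-of-pocket becomes $0 + $3,650 = $3,650, still under the $15,500 maximum, so no cap applies.
The plan picks up $3,850 − $3,650 = $200.

$200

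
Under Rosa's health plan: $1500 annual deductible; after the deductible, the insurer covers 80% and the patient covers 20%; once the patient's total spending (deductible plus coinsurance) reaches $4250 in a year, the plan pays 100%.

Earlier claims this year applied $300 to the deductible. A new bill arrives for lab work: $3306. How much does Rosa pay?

$1621.20

$300 of the $1500 deductible is already met, leaving $1200.
The remaining $2106 (= $3306 − $1200) moves to coinsurance.
20% of $2106 = $421.20 falls to the patient.
That puts the patient's cost at $1200 + $421.20 = $1621.20 before any cap.
Year-to-date out-of-pocket becomes $300 + $1621.20 = $1921.20, still under the $4250 maximum, so no cap applies.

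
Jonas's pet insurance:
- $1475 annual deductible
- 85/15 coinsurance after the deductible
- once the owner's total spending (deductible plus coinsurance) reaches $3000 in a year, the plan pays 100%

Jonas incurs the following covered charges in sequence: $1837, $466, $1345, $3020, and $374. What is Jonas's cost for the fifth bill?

Claim 1 — $1837: $1475 finishes the deductible; $362 goes to coinsurance; 15% of $362 = $54.30. Owner owes $1529.30 (running OOP $1529.30).
Claim 2 — $466: 15% coinsurance on $466 = $69.90. Owner owes $69.90 (running OOP $1599.20).
Claim 3 — $1345: deductible already satisfied, so owner's share is 15% × $1345 = $201.75. Owner owes $201.75 (running OOP $1800.95).
Claim 4 — $3020: deductible met; 15% of $3020 = $453. Owner owes $453 (running OOP $2253.95).
Claim 5 — $374: 15% coinsurance on $374 = $56.10. Cost to owner: $56.10. OOP to date $2310.05.

$56.10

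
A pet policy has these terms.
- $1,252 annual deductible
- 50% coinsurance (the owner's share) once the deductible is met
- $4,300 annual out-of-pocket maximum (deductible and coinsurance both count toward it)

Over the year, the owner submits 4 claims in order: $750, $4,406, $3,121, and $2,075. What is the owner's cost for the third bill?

Claim 1 ($750): entire amount goes to the deductible. Owner owes $750 (running OOP $750).
Claim 2 ($4,406): $502 finishes the deductible; $3,904 goes to coinsurance; coinsurance $3,904 × 50% = $1,952. Cost to owner: $2,454. OOP to date $3,204.
Claim 3 ($3,121): deductible already satisfied, so owner's share is 50% × $3,121 = $1,560.50. OOP would hit $4,764.50 > $4,300, so the cap limits the owner to $4,300 − $3,204 = $1,096.

$1,096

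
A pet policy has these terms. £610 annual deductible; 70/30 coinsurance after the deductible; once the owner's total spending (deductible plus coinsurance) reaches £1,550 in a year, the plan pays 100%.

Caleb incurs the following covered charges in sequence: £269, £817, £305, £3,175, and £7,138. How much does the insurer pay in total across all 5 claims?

£10,154

Claim 1 (£269): fully absorbed by the deductible. Cost to owner: £269. OOP to date £269. Insurer: £269 − £269 = £0.
Claim 2 (£817): deductible takes £341, £476 remains; coinsurance £476 × 30% = £142.80. Cost to owner: £483.80. OOP to date £752.80. Insurer: £817 − £483.80 = £333.20.
Claim 3 (£305): deductible met; 30% of £305 = £91.50. Owner pays £91.50; OOP now £844.30. Plan pays £305 − £91.50 = £213.50.
Claim 4 (£3,175): deductible met; 30% of £3,175 = £952.50. Adding that to £844.30 gives £1,796.80, past the £1,550 cap; owner pays only £1,550 − £844.30 = £705.70. Insurer: £3,175 − £705.70 = £2,469.30.
Claim 5 (£7,138): deductible met; 30% of £7,138 = £2,141.40. That would push OOP to £3,691.40, over the £1,550 cap, so owner pays £1,550 − £1,550 = £0. Insurer: £7,138 − £0 = £7,138.
Insurer total = bills − owner's total = £11,704 − £1,550 = £10,154.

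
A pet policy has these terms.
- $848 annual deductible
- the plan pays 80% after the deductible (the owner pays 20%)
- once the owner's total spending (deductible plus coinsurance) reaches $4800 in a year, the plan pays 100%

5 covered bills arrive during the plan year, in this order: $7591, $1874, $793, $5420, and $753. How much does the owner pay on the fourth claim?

#1 ($7591): deductible takes $848, $6743 remains; 20% of $6743 = $1348.60. Owner pays $2196.60; OOP now $2196.60.
#2 ($1874): deductible met; 20% of $1874 = $374.80. Owner owes $374.80 (running OOP $2571.40).
#3 ($793): deductible met; 20% of $793 = $158.60. Owner pays $158.60; OOP now $2730.
#4 ($5420): deductible already satisfied, so owner's share is 20% × $5420 = $1084. Owner owes $1084 (running OOP $3814).

$1084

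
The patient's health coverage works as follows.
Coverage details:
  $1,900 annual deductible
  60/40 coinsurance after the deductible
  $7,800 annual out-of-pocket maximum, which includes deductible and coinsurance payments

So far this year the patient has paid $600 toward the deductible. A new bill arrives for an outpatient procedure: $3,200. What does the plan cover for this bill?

$600 of the $1,900 deductible is already met, leaving $1,300.
The remaining $1,900 (= $3,200 − $1,300) moves to coinsurance.
Patient's 40% share of $1,900 is $760.
Patient responsibility before any cap: $1,300 + $760 = $2,060.
Total out-of-pocket so far would be $600 + $2,060 = $2,660, below the $7,800 cap — no reduction.
The plan picks up $3,200 − $2,060 = $1,140.

$1,140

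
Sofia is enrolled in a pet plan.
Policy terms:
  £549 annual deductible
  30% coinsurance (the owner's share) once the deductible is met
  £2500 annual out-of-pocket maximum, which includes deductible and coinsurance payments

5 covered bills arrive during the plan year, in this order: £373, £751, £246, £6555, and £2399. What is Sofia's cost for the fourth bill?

Claim 1 (£373): entire amount goes to the deductible. Owner owes £373 (running OOP £373).
Claim 2 (£751): £176 to deductible, leaving £575; owner's 30% is £172.50. Owner owes £348.50 (running OOP £721.50).
Claim 3 (£246): 30% coinsurance on £246 = £73.80. Cost to owner: £73.80. OOP to date £795.30.
Claim 4 (£6555): deductible met; 30% of £6555 = £1966.50. That would push OOP to £2761.80, over the £2500 cap, so owner pays £2500 − £795.30 = £1704.70.

£1704.70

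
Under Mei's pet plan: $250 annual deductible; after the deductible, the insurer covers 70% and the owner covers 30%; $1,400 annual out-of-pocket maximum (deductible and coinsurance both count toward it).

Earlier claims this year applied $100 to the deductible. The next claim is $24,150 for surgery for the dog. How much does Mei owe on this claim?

$1,300

Remaining deductible: $250 − $100 = $150.
After the $150 deductible portion, $24,150 − $150 = $24,000 is subject to coinsurance.
Owner's 30% share of $24,000 is $7,200.
That puts the owner's cost at $150 + $7,200 = $7,350 before any cap.
Adding $7,350 to the $100 already spent would give $7,450, which exceeds the $1,400 cap; the owner pays just $1,400 − $100 = $1,300.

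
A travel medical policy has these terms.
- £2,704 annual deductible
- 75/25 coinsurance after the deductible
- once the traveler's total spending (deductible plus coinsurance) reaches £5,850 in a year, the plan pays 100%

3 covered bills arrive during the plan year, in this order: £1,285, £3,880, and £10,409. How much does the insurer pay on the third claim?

£7,878.25

Bill 1, £1,285: fully absorbed by the deductible. Traveler owes £1,285 (running OOP £1,285). Insurer: £1,285 − £1,285 = £0.
Bill 2, £3,880: deductible takes £1,419, £2,461 remains; coinsurance £2,461 × 25% = £615.25. Traveler owes £2,034.25 (running OOP £3,319.25). Insurer: £3,880 − £2,034.25 = £1,845.75.
Bill 3, £10,409: deductible met; 25% of £10,409 = £2,602.25. Adding that to £3,319.25 gives £5,921.50, past the £5,850 cap; traveler pays only £5,850 − £3,319.25 = £2,530.75. Insurer: £10,409 − £2,530.75 = £7,878.25.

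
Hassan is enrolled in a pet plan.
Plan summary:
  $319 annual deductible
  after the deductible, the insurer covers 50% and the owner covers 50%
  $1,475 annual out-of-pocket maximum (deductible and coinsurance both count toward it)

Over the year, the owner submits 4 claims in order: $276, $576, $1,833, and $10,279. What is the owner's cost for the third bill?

#1 ($276): all of it applies to the deductible. Cost to owner: $276. OOP to date $276.
#2 ($576): $43 to deductible, leaving $533; 50% of $533 = $266.50. Owner pays $309.50; OOP now $585.50.
#3 ($1,833): deductible met; 50% of $1,833 = $916.50. Adding that to $585.50 gives $1,502, past the $1,475 cap; owner pays only $1,475 − $585.50 = $889.50.

$889.50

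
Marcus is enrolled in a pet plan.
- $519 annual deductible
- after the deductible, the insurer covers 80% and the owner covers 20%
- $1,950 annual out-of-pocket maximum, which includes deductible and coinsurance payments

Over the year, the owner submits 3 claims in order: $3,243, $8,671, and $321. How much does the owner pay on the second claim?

$886.20

Claim 1 ($3,243): $519 to deductible, leaving $2,724; coinsurance $2,724 × 20% = $544.80. Cost to owner: $1,063.80. OOP to date $1,063.80.
Claim 2 ($8,671): 20% coinsurance on $8,671 = $1,734.20. Adding that to $1,063.80 gives $2,798, past the $1,950 cap; owner pays only $1,950 − $1,063.80 = $886.20.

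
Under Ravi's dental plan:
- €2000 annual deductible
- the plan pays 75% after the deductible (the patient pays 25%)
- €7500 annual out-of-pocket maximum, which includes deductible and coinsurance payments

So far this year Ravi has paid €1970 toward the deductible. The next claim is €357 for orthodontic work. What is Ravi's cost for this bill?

Remaining deductible: €2000 − €1970 = €30.
The remaining €327 (= €357 − €30) moves to coinsurance.
Coinsurance: €327 × 25% = €81.75.
Patient responsibility before any cap: €30 + €81.75 = €111.75.
Cumulative spending €1970 + €111.75 = €2081.75 stays under the €7500 maximum.

€111.75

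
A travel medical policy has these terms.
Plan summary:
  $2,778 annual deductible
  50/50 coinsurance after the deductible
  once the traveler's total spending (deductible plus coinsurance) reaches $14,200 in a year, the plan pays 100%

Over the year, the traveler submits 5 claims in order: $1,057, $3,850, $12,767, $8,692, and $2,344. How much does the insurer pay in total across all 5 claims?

Claim 1 — $1,057: all of it applies to the deductible. Traveler owes $1,057 (running OOP $1,057). Insurer: $1,057 − $1,057 = $0.
Claim 2 — $3,850: $1,721 finishes the deductible; $2,129 goes to coinsurance; coinsurance $2,129 × 50% = $1,064.50. Traveler owes $2,785.50 (running OOP $3,842.50). Insurer: $3,850 − $2,785.50 = $1,064.50.
Claim 3 — $12,767: 50% coinsurance on $12,767 = $6,383.50. Traveler owes $6,383.50 (running OOP $10,226). Insurer: $12,767 − $6,383.50 = $6,383.50.
Claim 4 — $8,692: 50% coinsurance on $8,692 = $4,346. Adding that to $10,226 gives $14,572, past the $14,200 cap; traveler pays only $14,200 − $10,226 = $3,974. Plan pays $8,692 − $3,974 = $4,718.
Claim 5 — $2,344: deductible met; 50% of $2,344 = $1,172. Adding that to $14,200 gives $15,372, past the $14,200 cap; traveler pays only $14,200 − $14,200 = $0. Insurer: $2,344 − $0 = $2,344.
Insurer total: $0 + $1,064.50 + $6,383.50 + $4,718 + $2,344 = $14,510.

$14,510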